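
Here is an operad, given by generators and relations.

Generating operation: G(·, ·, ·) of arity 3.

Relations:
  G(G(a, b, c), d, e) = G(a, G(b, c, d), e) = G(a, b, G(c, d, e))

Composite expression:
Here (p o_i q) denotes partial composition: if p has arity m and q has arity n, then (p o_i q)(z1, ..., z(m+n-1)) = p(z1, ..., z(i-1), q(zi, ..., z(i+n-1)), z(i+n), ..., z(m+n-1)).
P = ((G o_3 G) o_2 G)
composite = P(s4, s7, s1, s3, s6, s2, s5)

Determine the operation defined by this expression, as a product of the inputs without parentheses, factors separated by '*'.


Every regrouping of G is equal, so read the s-inputs in written order.
G(s7, s1, s3) unparenthesizes to s7 * s1 * s3
G(s6, s2, s5) unparenthesizes to s6 * s2 * s5
G(s4, G(s7, s1, s3), G(s6, s2, s5)) unparenthesizes to s4 * s7 * s1 * s3 * s6 * s2 * s5

s4 * s7 * s1 * s3 * s6 * s2 * s5


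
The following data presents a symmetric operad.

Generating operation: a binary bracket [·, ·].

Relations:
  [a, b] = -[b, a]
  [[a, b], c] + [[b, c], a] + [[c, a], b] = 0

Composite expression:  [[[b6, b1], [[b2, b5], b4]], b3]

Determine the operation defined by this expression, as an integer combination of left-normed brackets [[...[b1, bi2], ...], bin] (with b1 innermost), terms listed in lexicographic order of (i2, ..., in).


-[[[[[b1, b6], b2], b5], b4], b3] + [[[[[b1, b6], b4], b2], b5], b3] - [[[[[b1, b6], b4], b5], b2], b3] + [[[[[b1, b6], b5], b2], b4], b3]

Left-normed coefficients sit on the b1-initial expansion words.
Composite bracket: [[[b6, b1], [[b2, b5], b4]], b3]
Applying ab - ba throughout gives 32 signed words (2^5 = 32).
Collect the words opening with b1:
  b1b6b2b5b4b3 appears with sign -1, giving the term -[[[[[b1, b6], b2], b5], b4], b3]
  b1b6b4b2b5b3 appears with sign +1, giving the term +[[[[[b1, b6], b4], b2], b5], b3]
  b1b6b4b5b2b3 appears with sign -1, giving the term -[[[[[b1, b6], b4], b5], b2], b3]
  b1b6b5b2b4b3 appears with sign +1, giving the term +[[[[[b1, b6], b5], b2], b4], b3]


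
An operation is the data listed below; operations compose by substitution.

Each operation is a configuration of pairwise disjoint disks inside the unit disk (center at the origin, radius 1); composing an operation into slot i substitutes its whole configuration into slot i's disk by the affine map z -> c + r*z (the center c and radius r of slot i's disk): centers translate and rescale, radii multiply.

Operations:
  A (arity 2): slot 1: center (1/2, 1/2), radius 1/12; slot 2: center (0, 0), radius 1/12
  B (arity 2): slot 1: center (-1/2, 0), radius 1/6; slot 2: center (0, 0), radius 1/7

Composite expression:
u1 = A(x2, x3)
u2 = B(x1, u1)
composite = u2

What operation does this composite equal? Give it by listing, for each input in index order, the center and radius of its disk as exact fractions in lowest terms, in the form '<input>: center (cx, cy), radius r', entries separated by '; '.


Affine substitution under B: radii multiply and x-centers shift.
tracing x1 down its 1-map path: center (-1/2, 0), radius 1/6
tracing x2 down its 2-map path: center (1/14, 1/14), radius 1/84
tracing x3 down its 2-map path: center (0, 0), radius 1/84

x1: center (-1/2, 0), radius 1/6; x2: center (1/14, 1/14), radius 1/84; x3: center (0, 0), radius 1/84


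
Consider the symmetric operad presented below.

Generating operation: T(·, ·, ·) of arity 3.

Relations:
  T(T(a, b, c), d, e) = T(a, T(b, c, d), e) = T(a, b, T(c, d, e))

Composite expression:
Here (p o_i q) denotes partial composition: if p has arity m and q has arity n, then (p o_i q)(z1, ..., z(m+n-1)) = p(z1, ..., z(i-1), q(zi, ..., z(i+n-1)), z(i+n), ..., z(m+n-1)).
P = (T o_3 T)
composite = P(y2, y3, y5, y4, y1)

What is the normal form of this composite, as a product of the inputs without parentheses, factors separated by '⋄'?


y2 ⋄ y3 ⋄ y5 ⋄ y4 ⋄ y1


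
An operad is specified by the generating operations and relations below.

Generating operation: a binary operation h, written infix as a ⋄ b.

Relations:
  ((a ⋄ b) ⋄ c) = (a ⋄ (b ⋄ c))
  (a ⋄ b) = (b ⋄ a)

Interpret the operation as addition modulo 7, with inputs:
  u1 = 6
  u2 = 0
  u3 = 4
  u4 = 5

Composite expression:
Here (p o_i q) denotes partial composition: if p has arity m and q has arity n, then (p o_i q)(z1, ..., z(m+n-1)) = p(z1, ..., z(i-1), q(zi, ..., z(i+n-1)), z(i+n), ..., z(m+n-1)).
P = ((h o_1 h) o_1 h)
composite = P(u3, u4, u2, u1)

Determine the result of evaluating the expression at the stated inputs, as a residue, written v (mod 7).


(u3 ⋄ u4) = 2
((u3 ⋄ u4) ⋄ u2) = 2
(((u3 ⋄ u4) ⋄ u2) ⋄ u1) = 1

1 (mod 7)


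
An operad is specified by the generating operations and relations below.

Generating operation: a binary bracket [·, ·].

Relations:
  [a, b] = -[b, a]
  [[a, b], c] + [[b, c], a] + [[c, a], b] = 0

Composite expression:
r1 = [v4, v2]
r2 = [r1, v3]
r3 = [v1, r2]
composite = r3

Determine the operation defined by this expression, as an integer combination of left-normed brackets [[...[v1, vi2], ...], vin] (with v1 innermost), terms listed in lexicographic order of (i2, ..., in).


-[[[v1, v2], v4], v3] + [[[v1, v3], v2], v4] - [[[v1, v3], v4], v2] + [[[v1, v4], v2], v3]


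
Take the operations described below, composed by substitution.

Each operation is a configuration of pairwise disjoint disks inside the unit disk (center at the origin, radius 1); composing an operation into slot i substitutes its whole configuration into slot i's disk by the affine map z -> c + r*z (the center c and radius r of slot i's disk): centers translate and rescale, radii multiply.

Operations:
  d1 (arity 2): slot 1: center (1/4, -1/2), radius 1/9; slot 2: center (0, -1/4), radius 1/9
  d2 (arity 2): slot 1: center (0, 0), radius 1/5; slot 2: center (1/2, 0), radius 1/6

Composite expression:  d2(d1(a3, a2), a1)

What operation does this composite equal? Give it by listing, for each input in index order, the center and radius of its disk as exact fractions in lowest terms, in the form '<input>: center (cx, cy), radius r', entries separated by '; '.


Only the slot chain above each a matters under d2; compose those maps.
a3: after 2 affine steps, its disk has center (1/20, -1/10), radius 1/45
a2: after 2 affine steps, its disk has center (0, -1/20), radius 1/45
a1: after 1 affine step, its disk has center (1/2, 0), radius 1/6

a1: center (1/2, 0), radius 1/6; a2: center (0, -1/20), radius 1/45; a3: center (1/20, -1/10), radius 1/45


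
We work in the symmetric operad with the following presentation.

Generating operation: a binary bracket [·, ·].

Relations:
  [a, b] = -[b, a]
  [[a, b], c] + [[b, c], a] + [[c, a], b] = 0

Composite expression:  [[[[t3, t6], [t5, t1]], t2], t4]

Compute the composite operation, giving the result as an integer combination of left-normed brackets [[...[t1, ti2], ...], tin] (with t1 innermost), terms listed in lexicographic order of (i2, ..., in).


[[[[[t1, t5], t3], t6], t2], t4] - [[[[[t1, t5], t6], t3], t2], t4]

A multilinear Lie element is pinned by t1-initial words (t1 innermost).
Composite bracket: [[[[t3, t6], [t5, t1]], t2], t4]
Applying ab - ba throughout gives 32 signed words (2^5 = 32).
The t1-initial words carry the normal form:
  t1t5t3t6t2t4 (sign +1) contributes +[[[[[t1, t5], t3], t6], t2], t4]
  t1t5t6t3t2t4 (sign -1) contributes -[[[[[t1, t5], t6], t3], t2], t4]


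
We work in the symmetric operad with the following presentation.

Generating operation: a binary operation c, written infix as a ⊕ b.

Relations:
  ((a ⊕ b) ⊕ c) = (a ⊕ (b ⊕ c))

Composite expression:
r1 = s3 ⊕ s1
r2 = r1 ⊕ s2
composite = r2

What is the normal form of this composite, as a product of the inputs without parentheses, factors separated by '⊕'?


s3 ⊕ s1 ⊕ s2

Under associativity of c, the answer is the s's in reading order.
(s3 ⊕ s1) unparenthesizes to s3 ⊕ s1
((s3 ⊕ s1) ⊕ s2) unparenthesizes to s3 ⊕ s1 ⊕ s2


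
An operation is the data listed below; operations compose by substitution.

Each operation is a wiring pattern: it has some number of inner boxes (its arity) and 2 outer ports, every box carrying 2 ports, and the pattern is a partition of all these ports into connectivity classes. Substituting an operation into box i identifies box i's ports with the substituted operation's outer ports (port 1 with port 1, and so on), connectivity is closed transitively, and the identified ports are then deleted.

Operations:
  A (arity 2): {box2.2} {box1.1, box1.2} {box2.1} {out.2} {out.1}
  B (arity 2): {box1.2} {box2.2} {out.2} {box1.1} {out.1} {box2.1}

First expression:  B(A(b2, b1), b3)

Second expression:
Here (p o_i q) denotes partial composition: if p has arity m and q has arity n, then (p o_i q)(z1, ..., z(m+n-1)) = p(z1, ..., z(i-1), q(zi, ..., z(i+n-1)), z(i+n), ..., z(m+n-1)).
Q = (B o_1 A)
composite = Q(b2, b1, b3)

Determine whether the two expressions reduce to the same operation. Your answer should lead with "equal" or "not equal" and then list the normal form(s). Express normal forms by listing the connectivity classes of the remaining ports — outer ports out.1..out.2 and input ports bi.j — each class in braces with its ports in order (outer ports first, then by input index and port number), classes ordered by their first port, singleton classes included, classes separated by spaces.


equal; the common form is {out.1} {out.2} {b1.1} {b1.2} {b2.1, b2.2} {b3.1} {b3.2}

Reducing the first expression gives {out.1} {out.2} {b1.1} {b1.2} {b2.1, b2.2} {b3.1} {b3.2}
Reducing the second expression gives {out.1} {out.2} {b1.1} {b1.2} {b2.1, b2.2} {b3.1} {b3.2}
Both agree, so they are equal.


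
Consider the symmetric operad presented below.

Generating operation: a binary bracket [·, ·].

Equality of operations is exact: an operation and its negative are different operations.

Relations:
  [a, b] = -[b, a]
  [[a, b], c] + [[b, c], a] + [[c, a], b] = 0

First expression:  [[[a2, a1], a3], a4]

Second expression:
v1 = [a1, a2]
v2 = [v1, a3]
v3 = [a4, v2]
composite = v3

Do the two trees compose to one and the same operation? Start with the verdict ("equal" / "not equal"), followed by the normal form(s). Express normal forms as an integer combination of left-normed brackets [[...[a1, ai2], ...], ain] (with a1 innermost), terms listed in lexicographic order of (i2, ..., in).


equal; the common form is -[[[a1, a2], a3], a4]

The first composite normalizes to -[[[a1, a2], a3], a4]
The second composite normalizes to -[[[a1, a2], a3], a4]
The forms coincide; equal.


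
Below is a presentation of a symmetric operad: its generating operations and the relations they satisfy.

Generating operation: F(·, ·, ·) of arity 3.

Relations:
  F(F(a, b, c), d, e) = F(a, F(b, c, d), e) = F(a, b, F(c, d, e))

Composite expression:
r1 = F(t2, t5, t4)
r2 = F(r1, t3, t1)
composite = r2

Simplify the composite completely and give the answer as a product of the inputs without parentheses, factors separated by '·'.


t2 · t5 · t4 · t3 · t1


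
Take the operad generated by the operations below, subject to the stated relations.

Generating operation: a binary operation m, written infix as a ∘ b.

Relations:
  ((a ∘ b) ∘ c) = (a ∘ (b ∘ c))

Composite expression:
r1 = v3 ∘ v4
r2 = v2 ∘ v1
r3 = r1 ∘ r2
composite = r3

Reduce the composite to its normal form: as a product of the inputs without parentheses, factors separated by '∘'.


v3 ∘ v4 ∘ v2 ∘ v1

All parenthesizations of m agree; list the v-inputs left to right.
(v3 ∘ v4) flattens to v3 ∘ v4
(v2 ∘ v1) flattens to v2 ∘ v1
((v3 ∘ v4) ∘ (v2 ∘ v1)) flattens to v3 ∘ v4 ∘ v2 ∘ v1


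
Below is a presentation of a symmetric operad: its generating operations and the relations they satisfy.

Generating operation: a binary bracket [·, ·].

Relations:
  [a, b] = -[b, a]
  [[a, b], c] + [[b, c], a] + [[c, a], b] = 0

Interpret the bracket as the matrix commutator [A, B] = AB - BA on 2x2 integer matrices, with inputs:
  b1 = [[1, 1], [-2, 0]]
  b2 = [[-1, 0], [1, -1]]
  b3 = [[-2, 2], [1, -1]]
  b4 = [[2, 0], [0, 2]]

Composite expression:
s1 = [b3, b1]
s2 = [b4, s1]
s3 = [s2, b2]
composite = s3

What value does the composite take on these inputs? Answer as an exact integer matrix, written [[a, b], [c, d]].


[[0, 0], [0, 0]]

[b3, b1] = [[-5, -3], [-1, 5]]
[b4, [b3, b1]] = [[0, 0], [0, 0]]
[[b4, [b3, b1]], b2] = [[0, 0], [0, 0]]


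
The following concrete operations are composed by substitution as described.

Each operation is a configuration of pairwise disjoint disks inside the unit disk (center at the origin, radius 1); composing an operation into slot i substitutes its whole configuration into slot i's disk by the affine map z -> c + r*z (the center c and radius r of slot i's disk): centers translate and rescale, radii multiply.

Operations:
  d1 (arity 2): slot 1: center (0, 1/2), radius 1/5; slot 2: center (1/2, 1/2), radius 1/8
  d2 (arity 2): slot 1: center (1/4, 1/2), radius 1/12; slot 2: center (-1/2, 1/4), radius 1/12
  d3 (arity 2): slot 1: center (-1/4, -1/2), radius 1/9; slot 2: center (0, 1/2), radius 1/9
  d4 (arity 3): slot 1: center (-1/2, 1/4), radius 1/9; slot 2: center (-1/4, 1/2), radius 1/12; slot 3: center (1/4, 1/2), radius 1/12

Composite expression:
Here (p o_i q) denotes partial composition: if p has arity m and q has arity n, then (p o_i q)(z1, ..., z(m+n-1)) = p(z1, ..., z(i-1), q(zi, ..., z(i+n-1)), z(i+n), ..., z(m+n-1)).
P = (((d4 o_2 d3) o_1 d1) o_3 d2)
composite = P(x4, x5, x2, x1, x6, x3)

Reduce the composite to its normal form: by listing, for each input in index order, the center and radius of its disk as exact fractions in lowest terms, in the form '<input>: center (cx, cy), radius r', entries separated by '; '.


x1: center (-119/432, 199/432), radius 1/1296; x2: center (-29/108, 25/54), radius 1/1296; x3: center (1/4, 1/2), radius 1/12; x4: center (-1/2, 11/36), radius 1/45; x5: center (-4/9, 11/36), radius 1/72; x6: center (-1/4, 13/24), radius 1/108

Each x-disk chains the slot maps above it in d4; radii multiply.
for x4, the 2-step affine chain lands on center (-1/2, 11/36), radius 1/45
for x5, the 2-step affine chain lands on center (-4/9, 11/36), radius 1/72
for x2, the 3-step affine chain lands on center (-29/108, 25/54), radius 1/1296
for x1, the 3-step affine chain lands on center (-119/432, 199/432), radius 1/1296
for x6, the 2-step affine chain lands on center (-1/4, 13/24), radius 1/108
for x3, the 1-step affine chain lands on center (1/4, 1/2), radius 1/12


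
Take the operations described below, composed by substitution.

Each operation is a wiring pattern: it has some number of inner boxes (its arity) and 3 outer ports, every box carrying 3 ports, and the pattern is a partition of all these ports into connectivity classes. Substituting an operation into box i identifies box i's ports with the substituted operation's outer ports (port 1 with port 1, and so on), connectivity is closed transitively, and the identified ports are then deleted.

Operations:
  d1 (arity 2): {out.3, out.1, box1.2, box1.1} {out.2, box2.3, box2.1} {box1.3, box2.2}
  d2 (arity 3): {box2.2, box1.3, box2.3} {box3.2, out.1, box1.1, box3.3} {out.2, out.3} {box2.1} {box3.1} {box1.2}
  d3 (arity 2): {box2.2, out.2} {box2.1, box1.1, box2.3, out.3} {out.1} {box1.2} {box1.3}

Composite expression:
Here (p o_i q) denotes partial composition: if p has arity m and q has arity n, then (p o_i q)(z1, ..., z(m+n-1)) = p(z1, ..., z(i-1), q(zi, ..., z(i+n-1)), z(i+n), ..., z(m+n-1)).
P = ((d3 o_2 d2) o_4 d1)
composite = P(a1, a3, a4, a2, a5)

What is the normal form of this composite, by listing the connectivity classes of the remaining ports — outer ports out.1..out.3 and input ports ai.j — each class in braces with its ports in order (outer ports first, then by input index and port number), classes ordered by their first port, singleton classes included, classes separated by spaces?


{out.1} {out.2, out.3, a1.1, a2.1, a2.2, a3.1, a5.1, a5.3} {a1.2} {a1.3} {a2.3, a5.2} {a3.2} {a3.3, a4.2, a4.3} {a4.1}

Two ports join when wires chain via d3-identified ports.
composing d1 on (a2, a5), with out.j its own outer ports: {out.1, out.3, a2.1, a2.2} {out.2, a5.1, a5.3} {a2.3, a5.2}
composing d2 on (a3, a4, a2, a5), with out.j its own outer ports: {out.1, a2.1, a2.2, a3.1, a5.1, a5.3} {out.2, out.3} {a2.3, a5.2} {a3.2} {a3.3, a4.2, a4.3} {a4.1}
composing d3 on (a1, a3, a4, a2, a5), with out.j its own outer ports: {out.1} {out.2, out.3, a1.1, a2.1, a2.2, a3.1, a5.1, a5.3} {a1.2} {a1.3} {a2.3, a5.2} {a3.2} {a3.3, a4.2, a4.3} {a4.1}


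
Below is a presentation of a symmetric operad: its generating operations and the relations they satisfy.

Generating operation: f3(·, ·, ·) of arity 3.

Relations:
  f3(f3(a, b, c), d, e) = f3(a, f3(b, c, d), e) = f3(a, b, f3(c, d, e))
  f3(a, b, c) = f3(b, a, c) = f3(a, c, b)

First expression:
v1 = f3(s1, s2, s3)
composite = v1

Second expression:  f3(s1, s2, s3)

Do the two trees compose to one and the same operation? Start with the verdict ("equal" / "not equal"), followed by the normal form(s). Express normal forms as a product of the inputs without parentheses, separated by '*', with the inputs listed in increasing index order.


The first expression reduces to s1 * s2 * s3
The second expression reduces to s1 * s2 * s3
The normal forms match — equal.

equal; the common form is s1 * s2 * s3


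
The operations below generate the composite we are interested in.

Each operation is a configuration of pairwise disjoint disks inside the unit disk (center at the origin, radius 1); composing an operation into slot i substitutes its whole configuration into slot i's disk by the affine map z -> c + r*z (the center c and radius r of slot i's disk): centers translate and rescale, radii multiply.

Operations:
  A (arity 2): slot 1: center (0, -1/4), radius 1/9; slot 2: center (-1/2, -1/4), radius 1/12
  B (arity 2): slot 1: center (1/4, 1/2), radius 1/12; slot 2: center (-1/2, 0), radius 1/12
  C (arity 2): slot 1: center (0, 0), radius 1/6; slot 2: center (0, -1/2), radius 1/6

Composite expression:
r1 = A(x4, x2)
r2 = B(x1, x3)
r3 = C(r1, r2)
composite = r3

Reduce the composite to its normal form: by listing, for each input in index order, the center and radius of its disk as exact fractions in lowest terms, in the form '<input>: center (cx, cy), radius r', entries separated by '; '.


x1: center (1/24, -5/12), radius 1/72; x2: center (-1/12, -1/24), radius 1/72; x3: center (-1/12, -1/2), radius 1/72; x4: center (0, -1/24), radius 1/54

Each x-disk chains the slot maps above it in C; radii multiply.
tracing x4 down its 2-map path: center (0, -1/24), radius 1/54
tracing x2 down its 2-map path: center (-1/12, -1/24), radius 1/72
tracing x1 down its 2-map path: center (1/24, -5/12), radius 1/72
tracing x3 down its 2-map path: center (-1/12, -1/2), radius 1/72


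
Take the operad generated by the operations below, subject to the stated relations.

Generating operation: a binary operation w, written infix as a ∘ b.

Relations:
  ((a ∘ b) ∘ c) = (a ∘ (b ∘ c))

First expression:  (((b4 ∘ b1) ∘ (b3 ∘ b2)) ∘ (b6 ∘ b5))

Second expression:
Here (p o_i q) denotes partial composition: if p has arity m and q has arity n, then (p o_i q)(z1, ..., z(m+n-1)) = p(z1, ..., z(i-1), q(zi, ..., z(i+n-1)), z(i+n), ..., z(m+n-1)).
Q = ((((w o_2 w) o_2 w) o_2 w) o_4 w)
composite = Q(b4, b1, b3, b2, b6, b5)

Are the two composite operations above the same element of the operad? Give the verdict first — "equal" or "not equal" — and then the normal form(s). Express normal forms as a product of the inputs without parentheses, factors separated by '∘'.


equal: each reduces to b4 ∘ b1 ∘ b3 ∘ b2 ∘ b6 ∘ b5


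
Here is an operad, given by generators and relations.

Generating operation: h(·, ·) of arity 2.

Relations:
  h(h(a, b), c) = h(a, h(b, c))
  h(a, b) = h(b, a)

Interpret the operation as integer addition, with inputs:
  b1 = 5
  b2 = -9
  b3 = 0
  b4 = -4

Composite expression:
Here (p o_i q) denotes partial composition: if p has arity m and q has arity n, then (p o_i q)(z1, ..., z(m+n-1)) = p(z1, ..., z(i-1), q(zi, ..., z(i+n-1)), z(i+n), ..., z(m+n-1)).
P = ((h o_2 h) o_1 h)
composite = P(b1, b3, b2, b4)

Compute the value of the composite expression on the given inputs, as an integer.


-8

h(b1, b3) = 5
h(b2, b4) = -13
h(h(b1, b3), h(b2, b4)) = -8


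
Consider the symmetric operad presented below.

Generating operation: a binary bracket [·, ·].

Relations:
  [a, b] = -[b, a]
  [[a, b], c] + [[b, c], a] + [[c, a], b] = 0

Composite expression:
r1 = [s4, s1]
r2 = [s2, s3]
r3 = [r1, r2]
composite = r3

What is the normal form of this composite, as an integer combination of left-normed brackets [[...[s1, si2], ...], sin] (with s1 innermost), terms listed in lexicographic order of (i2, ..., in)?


-[[[s1, s4], s2], s3] + [[[s1, s4], s3], s2]

Left-normed coefficients sit on the s1-initial expansion words.
Composite bracket: [[s4, s1], [s2, s3]]
Applying ab - ba throughout gives 8 signed words (2^3 = 8).
Only words starting with s1 matter:
  the word s1s4s2s3 carries sign -1 and contributes -[[[s1, s4], s2], s3]
  the word s1s4s3s2 carries sign +1 and contributes +[[[s1, s4], s3], s2]


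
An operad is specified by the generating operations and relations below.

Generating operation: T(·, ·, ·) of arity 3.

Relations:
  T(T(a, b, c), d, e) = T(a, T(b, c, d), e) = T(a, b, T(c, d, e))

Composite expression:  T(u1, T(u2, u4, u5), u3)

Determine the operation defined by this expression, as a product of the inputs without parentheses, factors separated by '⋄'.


u1 ⋄ u2 ⋄ u4 ⋄ u5 ⋄ u3

Every regrouping of T is equal, so read the u-inputs in written order.
T(u2, u4, u5) reduces to u2 ⋄ u4 ⋄ u5
T(u1, T(u2, u4, u5), u3) reduces to u1 ⋄ u2 ⋄ u4 ⋄ u5 ⋄ u3


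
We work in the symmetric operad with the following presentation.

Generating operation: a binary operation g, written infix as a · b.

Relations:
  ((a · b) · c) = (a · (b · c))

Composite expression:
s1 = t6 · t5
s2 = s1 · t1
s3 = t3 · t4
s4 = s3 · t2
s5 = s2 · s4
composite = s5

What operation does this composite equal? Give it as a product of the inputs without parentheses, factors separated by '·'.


t6 · t5 · t1 · t3 · t4 · t2

All parenthesizations of g agree; list the t-inputs left to right.
(t6 · t5) flattens to t6 · t5
((t6 · t5) · t1) flattens to t6 · t5 · t1
(t3 · t4) flattens to t3 · t4
((t3 · t4) · t2) flattens to t3 · t4 · t2
(((t6 · t5) · t1) · ((t3 · t4) · t2)) flattens to t6 · t5 · t1 · t3 · t4 · t2


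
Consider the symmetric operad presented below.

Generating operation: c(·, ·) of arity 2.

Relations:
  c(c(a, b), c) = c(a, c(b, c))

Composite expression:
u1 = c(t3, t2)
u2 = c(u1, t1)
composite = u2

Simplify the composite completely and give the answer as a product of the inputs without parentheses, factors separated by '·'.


All parenthesizations of c agree; list the t-inputs left to right.
c(t3, t2) unparenthesizes to t3 · t2
c(c(t3, t2), t1) unparenthesizes to t3 · t2 · t1

t3 · t2 · t1


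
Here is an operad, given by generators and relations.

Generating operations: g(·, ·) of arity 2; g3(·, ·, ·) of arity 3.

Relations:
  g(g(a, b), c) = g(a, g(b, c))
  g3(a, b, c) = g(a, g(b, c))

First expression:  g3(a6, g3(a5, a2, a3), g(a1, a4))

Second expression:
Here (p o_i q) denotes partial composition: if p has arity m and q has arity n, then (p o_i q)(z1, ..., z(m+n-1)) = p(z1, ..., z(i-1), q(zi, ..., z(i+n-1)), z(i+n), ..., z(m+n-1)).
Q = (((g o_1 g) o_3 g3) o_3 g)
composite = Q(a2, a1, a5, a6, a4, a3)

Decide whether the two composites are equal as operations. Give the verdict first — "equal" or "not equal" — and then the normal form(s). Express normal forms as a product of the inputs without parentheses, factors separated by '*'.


not equal: they reduce to a6 * a5 * a2 * a3 * a1 * a4 and a2 * a1 * a5 * a6 * a4 * a3

The first expression, normalized: a6 * a5 * a2 * a3 * a1 * a4
The second expression, normalized: a2 * a1 * a5 * a6 * a4 * a3
The normal forms differ: not equal.


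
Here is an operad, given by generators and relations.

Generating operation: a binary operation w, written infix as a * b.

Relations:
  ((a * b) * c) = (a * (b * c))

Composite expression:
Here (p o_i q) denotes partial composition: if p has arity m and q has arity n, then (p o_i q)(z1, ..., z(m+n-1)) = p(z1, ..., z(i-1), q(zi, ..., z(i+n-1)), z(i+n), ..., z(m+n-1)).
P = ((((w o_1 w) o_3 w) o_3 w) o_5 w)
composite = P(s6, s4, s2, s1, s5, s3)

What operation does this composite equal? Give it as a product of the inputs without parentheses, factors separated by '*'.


Key point: w is associative — brackets drop, the s-order remains.
(s6 * s4) unparenthesizes to s6 * s4
(s2 * s1) unparenthesizes to s2 * s1
(s5 * s3) unparenthesizes to s5 * s3
((s2 * s1) * (s5 * s3)) unparenthesizes to s2 * s1 * s5 * s3
((s6 * s4) * ((s2 * s1) * (s5 * s3))) unparenthesizes to s6 * s4 * s2 * s1 * s5 * s3

s6 * s4 * s2 * s1 * s5 * s3


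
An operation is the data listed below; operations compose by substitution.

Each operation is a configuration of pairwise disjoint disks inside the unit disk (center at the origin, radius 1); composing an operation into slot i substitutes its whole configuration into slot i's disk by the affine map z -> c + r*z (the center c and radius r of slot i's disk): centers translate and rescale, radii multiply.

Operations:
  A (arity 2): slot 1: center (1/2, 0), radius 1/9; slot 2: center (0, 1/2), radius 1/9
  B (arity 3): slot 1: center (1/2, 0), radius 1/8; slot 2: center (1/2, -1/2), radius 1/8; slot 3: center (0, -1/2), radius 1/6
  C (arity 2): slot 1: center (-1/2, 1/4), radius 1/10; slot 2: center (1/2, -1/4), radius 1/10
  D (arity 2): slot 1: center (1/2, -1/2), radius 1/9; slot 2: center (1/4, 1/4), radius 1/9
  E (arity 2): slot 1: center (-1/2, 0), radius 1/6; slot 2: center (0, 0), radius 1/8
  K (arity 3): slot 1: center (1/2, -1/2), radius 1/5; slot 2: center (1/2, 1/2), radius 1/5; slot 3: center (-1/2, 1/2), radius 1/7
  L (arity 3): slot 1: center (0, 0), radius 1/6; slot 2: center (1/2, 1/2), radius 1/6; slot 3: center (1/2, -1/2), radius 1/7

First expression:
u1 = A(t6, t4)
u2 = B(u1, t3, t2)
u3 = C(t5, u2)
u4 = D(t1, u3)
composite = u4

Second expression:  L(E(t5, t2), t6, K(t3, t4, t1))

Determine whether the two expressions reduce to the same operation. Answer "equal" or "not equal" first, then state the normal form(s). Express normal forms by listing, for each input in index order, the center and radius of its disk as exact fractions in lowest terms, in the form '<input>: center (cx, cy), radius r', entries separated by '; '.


The first expression, normalized: t1: center (1/2, -1/2), radius 1/9; t2: center (11/36, 13/60), radius 1/540; t3: center (14/45, 13/60), radius 1/720; t4: center (14/45, 107/480), radius 1/6480; t5: center (7/36, 5/18), radius 1/90; t6: center (449/1440, 2/9), radius 1/6480
The second expression, normalized: t1: center (3/7, -3/7), radius 1/49; t2: center (0, 0), radius 1/48; t3: center (4/7, -4/7), radius 1/35; t4: center (4/7, -3/7), radius 1/35; t5: center (-1/12, 0), radius 1/36; t6: center (1/2, 1/2), radius 1/6
The normal forms differ: not equal.

not equal: they reduce to t1: center (1/2, -1/2), radius 1/9; t2: center (11/36, 13/60), radius 1/540; t3: center (14/45, 13/60), radius 1/720; t4: center (14/45, 107/480), radius 1/6480; t5: center (7/36, 5/18), radius 1/90; t6: center (449/1440, 2/9), radius 1/6480 and t1: center (3/7, -3/7), radius 1/49; t2: center (0, 0), radius 1/48; t3: center (4/7, -4/7), radius 1/35; t4: center (4/7, -3/7), radius 1/35; t5: center (-1/12, 0), radius 1/36; t6: center (1/2, 1/2), radius 1/6


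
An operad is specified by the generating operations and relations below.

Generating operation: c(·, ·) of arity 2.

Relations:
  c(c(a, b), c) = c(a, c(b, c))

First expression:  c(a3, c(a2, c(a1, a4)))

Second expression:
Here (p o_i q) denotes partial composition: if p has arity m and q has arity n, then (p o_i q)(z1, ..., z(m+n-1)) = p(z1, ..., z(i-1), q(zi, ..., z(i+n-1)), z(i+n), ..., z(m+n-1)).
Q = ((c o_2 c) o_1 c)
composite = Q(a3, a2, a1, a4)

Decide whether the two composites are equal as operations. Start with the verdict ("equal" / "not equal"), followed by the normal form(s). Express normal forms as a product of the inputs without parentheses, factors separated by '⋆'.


equal — both sides give a3 ⋆ a2 ⋆ a1 ⋆ a4

In normal form, the first expression is a3 ⋆ a2 ⋆ a1 ⋆ a4
In normal form, the second expression is a3 ⋆ a2 ⋆ a1 ⋆ a4
Same normal form: equal.


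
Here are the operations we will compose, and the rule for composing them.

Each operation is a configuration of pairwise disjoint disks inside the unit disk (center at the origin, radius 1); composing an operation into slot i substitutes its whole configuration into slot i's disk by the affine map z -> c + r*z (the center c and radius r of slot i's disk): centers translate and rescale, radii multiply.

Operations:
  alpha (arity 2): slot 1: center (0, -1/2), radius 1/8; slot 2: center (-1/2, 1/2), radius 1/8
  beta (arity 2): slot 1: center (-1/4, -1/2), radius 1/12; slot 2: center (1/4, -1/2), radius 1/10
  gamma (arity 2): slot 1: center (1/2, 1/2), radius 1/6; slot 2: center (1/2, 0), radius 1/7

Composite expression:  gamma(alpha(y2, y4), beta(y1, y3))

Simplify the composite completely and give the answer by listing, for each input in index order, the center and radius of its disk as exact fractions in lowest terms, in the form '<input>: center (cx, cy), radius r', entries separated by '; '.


Affine substitution under gamma: radii multiply and y-centers shift.
for y2, the 2-step affine chain lands on center (1/2, 5/12), radius 1/48
for y4, the 2-step affine chain lands on center (5/12, 7/12), radius 1/48
for y1, the 2-step affine chain lands on center (13/28, -1/14), radius 1/84
for y3, the 2-step affine chain lands on center (15/28, -1/14), radius 1/70

y1: center (13/28, -1/14), radius 1/84; y2: center (1/2, 5/12), radius 1/48; y3: center (15/28, -1/14), radius 1/70; y4: center (5/12, 7/12), radius 1/48


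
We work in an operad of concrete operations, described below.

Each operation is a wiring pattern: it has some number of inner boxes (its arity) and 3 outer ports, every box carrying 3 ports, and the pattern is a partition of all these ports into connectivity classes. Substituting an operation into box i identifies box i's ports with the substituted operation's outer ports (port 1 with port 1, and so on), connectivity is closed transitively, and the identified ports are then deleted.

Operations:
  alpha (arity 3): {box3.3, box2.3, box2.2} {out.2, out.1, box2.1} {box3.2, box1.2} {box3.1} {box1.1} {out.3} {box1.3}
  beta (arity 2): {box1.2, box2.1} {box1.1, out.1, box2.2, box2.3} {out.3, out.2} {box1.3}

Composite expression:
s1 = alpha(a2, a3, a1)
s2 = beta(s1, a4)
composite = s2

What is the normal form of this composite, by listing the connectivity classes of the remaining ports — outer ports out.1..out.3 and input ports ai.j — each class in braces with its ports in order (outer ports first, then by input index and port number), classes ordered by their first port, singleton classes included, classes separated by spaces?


{out.1, a3.1, a4.1, a4.2, a4.3} {out.2, out.3} {a1.1} {a1.2, a2.2} {a1.3, a3.2, a3.3} {a2.1} {a2.3}

Substituting into beta glues patterns; closure does the rest.
stage alpha: inputs (a2, a3, a1), connectivity {out.1, out.2, a3.1} {out.3} {a1.1} {a1.2, a2.2} {a1.3, a3.2, a3.3} {a2.1} {a2.3}, out.j its boundary
stage beta: inputs (a2, a3, a1, a4), connectivity {out.1, a3.1, a4.1, a4.2, a4.3} {out.2, out.3} {a1.1} {a1.2, a2.2} {a1.3, a3.2, a3.3} {a2.1} {a2.3}, out.j its boundary


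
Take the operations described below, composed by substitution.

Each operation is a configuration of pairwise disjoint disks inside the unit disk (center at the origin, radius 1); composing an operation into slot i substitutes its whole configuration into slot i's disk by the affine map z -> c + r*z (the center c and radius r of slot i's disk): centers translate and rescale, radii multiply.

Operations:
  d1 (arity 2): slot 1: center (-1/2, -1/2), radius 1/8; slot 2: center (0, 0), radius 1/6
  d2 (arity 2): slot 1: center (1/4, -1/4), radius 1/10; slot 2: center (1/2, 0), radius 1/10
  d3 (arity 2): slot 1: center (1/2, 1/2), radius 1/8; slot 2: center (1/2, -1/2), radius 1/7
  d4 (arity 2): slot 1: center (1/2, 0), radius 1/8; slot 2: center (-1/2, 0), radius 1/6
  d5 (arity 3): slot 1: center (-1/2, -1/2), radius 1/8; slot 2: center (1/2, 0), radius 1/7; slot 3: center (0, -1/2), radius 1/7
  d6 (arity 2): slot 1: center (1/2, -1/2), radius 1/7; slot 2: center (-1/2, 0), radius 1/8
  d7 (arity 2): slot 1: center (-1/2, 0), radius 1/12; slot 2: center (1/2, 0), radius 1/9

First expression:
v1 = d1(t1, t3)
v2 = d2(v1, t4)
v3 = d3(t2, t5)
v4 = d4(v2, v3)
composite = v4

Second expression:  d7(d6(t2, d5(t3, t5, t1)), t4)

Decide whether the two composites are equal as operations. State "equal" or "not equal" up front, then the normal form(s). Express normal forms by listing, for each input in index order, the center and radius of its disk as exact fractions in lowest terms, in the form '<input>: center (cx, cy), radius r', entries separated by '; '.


not equal: they reduce to t1: center (21/40, -3/80), radius 1/640; t2: center (-5/12, 1/12), radius 1/48; t3: center (17/32, -1/32), radius 1/480; t4: center (9/16, 0), radius 1/80; t5: center (-5/12, -1/12), radius 1/42 and t1: center (-13/24, -1/192), radius 1/672; t2: center (-11/24, -1/24), radius 1/84; t3: center (-35/64, -1/192), radius 1/768; t4: center (1/2, 0), radius 1/9; t5: center (-103/192, 0), radius 1/672

The first expression, normalized: t1: center (21/40, -3/80), radius 1/640; t2: center (-5/12, 1/12), radius 1/48; t3: center (17/32, -1/32), radius 1/480; t4: center (9/16, 0), radius 1/80; t5: center (-5/12, -1/12), radius 1/42
The second expression, normalized: t1: center (-13/24, -1/192), radius 1/672; t2: center (-11/24, -1/24), radius 1/84; t3: center (-35/64, -1/192), radius 1/768; t4: center (1/2, 0), radius 1/9; t5: center (-103/192, 0), radius 1/672
Distinct normal forms: not equal.


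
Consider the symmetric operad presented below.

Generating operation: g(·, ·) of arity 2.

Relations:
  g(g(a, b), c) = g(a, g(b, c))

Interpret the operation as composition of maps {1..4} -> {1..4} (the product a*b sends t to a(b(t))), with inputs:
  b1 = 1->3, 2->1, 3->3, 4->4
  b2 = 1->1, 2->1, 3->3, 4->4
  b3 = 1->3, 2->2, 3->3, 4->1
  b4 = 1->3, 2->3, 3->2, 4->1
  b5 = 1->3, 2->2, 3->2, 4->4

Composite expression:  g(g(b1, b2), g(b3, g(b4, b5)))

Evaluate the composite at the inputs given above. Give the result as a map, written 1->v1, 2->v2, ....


1->3, 2->3, 3->3, 4->3

g(b1, b2) = 1->3, 2->3, 3->3, 4->4
g(b4, b5) = 1->2, 2->3, 3->3, 4->1
g(b3, g(b4, b5)) = 1->2, 2->3, 3->3, 4->3
g(g(b1, b2), g(b3, g(b4, b5))) = 1->3, 2->3, 3->3, 4->3


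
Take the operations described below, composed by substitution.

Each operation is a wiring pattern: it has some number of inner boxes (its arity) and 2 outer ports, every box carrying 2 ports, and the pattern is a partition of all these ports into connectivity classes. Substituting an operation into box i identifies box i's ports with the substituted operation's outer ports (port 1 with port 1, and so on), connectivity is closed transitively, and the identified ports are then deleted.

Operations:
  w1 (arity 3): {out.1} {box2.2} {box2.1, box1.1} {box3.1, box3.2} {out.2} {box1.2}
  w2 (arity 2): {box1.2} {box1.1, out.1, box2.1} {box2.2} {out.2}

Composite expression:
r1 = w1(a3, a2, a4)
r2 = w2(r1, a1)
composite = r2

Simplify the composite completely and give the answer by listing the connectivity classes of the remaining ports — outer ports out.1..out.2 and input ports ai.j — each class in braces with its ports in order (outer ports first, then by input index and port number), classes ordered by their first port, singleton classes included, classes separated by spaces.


Treat the ports identified at w2 as solder joints: merge, then drop.
after w1, the pattern on (a3, a2, a4) reads {out.1} {out.2} {a2.1, a3.1} {a2.2} {a3.2} {a4.1, a4.2} (out.j = its outer ports)
after w2, the pattern on (a3, a2, a4, a1) reads {out.1, a1.1} {out.2} {a1.2} {a2.1, a3.1} {a2.2} {a3.2} {a4.1, a4.2} (out.j = its outer ports)

{out.1, a1.1} {out.2} {a1.2} {a2.1, a3.1} {a2.2} {a3.2} {a4.1, a4.2}


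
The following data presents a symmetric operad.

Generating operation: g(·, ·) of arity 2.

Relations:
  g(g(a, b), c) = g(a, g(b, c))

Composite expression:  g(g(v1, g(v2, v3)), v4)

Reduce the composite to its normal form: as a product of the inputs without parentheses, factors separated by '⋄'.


v1 ⋄ v2 ⋄ v3 ⋄ v4

Every regrouping of g is equal, so read the v-inputs in written order.
g(v2, v3) flattens to v2 ⋄ v3
g(v1, g(v2, v3)) flattens to v1 ⋄ v2 ⋄ v3
g(g(v1, g(v2, v3)), v4) flattens to v1 ⋄ v2 ⋄ v3 ⋄ v4


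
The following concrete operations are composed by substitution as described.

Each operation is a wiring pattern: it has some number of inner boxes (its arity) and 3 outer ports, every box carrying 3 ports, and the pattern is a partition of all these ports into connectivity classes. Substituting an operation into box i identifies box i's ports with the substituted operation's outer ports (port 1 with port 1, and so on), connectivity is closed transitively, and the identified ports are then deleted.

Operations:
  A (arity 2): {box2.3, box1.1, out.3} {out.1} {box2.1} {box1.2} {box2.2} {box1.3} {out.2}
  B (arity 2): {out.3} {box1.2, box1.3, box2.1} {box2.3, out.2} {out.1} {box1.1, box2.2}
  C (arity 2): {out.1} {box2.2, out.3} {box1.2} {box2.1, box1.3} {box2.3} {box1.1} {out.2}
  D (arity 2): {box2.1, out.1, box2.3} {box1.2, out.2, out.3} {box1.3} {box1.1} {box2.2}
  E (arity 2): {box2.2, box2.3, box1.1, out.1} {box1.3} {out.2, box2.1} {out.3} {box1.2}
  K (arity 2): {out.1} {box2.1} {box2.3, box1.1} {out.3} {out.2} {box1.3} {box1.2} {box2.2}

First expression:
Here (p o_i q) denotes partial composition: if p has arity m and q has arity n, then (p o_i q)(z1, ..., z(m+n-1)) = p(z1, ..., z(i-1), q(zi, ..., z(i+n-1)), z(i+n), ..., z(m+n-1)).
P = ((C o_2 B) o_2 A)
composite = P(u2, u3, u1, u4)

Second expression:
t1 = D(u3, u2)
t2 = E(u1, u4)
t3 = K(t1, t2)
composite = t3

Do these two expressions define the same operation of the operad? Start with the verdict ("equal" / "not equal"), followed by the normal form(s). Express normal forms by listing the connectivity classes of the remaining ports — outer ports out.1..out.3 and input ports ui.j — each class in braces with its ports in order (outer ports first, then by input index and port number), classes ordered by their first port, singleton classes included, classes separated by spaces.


not equal; the first gives {out.1} {out.2} {out.3, u4.3} {u1.1} {u1.2} {u1.3, u3.1, u4.1} {u2.1} {u2.2} {u2.3} {u3.2} {u3.3} {u4.2} and the second {out.1} {out.2} {out.3} {u1.1, u4.2, u4.3} {u1.2} {u1.3} {u2.1, u2.3} {u2.2} {u3.1} {u3.2} {u3.3} {u4.1}

The first expression reduces to {out.1} {out.2} {out.3, u4.3} {u1.1} {u1.2} {u1.3, u3.1, u4.1} {u2.1} {u2.2} {u2.3} {u3.2} {u3.3} {u4.2}
The second expression reduces to {out.1} {out.2} {out.3} {u1.1, u4.2, u4.3} {u1.2} {u1.3} {u2.1, u2.3} {u2.2} {u3.1} {u3.2} {u3.3} {u4.1}
The forms do not match — not equal.


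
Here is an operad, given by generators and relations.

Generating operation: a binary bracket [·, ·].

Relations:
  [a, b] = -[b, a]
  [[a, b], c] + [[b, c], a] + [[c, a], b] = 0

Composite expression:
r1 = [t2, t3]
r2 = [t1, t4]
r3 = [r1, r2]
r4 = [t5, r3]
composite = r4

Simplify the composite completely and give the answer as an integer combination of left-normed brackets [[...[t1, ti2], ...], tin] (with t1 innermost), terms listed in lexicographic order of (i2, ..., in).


In the tensor algebra, words opening t1 carry the t1-anchored form.
Composite bracket: [t5, [[t2, t3], [t1, t4]]]
Each bracket splits as ab - ba, giving 16 signed words (2^4 = 16).
Only words starting with t1 matter:
  the word t1t4t2t3t5 carries sign +1 and contributes +[[[[t1, t4], t2], t3], t5]
  the word t1t4t3t2t5 carries sign -1 and contributes -[[[[t1, t4], t3], t2], t5]

[[[[t1, t4], t2], t3], t5] - [[[[t1, t4], t3], t2], t5]
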